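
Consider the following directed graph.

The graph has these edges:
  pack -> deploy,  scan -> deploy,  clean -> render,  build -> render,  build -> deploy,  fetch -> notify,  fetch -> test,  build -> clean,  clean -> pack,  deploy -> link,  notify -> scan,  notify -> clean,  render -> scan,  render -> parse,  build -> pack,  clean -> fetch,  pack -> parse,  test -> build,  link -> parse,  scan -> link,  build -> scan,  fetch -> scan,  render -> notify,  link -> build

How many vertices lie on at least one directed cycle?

A vertex is on a directed cycle iff it belongs to a strongly connected component of size ≥ 2 (or has a self-loop).
The vertices on cycles are {link, pack, scan, test, build, clean, fetch, deploy, notify, render} — 10 in total.

10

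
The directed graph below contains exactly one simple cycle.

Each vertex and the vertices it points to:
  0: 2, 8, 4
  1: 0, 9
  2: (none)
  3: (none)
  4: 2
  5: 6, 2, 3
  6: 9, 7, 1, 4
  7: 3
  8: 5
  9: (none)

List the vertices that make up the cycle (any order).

0, 1, 5, 6, 8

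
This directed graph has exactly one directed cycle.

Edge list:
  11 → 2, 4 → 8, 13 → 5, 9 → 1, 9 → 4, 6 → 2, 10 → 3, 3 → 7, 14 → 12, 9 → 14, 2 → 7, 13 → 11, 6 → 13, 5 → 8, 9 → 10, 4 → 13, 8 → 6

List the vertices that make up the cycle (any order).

DFS with gray/black marking from 13:
13 gray
  11 gray
    2 gray
      7 gray
      7 black
    2 black
  11 black
  5 gray
    8 gray
      6 gray
        6→13: 13 is gray → back edge
Back edge closes the cycle 13 → 5 → 8 → 6 → 13; its vertices are {5, 6, 8, 13}.

5, 6, 8, 13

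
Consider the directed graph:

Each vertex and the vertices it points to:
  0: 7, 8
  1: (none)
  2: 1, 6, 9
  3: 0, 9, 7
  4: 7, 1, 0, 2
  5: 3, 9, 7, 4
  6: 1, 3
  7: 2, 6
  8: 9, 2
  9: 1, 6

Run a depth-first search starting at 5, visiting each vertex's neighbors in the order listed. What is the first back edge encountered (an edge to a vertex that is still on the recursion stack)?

DFS from 5 (visiting each vertex's neighbors in the order listed); mark gray on enter, black on exit:
5 gray
  3 gray
    0 gray
      7 gray
        2 gray
          1 gray
          1 black
          6 gray
            6→1: 1 black — skip
            6→3: 3 is gray → back edge
First back edge: 6 → 3.

6→3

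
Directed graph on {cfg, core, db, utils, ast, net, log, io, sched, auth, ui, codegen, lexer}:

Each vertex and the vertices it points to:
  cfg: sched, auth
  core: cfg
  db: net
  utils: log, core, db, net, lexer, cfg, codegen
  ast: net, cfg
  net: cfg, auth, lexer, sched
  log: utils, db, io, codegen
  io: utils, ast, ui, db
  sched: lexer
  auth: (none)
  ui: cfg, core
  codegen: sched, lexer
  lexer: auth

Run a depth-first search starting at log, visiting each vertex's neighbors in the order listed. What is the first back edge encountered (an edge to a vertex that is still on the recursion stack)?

utils->log

DFS from log (visiting each vertex's neighbors in the order listed); mark gray on enter, black on exit:
log gray
  utils gray
    utils→log: log is gray → back edge
First back edge: utils → log.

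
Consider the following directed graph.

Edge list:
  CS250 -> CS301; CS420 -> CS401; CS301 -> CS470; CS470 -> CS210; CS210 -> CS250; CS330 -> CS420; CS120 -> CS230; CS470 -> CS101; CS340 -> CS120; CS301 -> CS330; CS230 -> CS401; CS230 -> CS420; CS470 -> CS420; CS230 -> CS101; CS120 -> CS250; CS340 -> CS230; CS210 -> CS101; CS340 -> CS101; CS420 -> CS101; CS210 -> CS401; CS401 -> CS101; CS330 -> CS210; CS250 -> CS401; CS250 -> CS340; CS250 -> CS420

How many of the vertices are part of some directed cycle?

A vertex is on a directed cycle iff it belongs to a strongly connected component of size ≥ 2 (or has a self-loop).
The vertices on cycles are {CS120, CS210, CS250, CS301, CS330, CS340, CS470} — 7 in total.

7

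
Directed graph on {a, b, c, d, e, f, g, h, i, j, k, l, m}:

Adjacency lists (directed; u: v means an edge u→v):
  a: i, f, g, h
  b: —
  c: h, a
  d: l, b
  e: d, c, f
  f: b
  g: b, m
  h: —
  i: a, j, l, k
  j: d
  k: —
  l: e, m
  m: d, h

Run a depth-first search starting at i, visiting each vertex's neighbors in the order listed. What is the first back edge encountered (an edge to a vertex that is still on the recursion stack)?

a->i

DFS from i (visiting each vertex's neighbors in the order listed); mark gray on enter, black on exit:
i gray
  a gray
    a→i: i is gray → back edge
First back edge: a → i.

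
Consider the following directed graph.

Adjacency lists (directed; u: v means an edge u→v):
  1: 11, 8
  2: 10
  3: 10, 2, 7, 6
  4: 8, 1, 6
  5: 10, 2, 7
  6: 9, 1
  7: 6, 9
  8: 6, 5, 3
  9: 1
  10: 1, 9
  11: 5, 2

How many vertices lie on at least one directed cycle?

A vertex is on a directed cycle iff it belongs to a strongly connected component of size ≥ 2 (or has a self-loop).
The vertices on cycles are {1, 2, 3, 5, 6, 7, 8, 9, 10, 11} — 10 in total.

10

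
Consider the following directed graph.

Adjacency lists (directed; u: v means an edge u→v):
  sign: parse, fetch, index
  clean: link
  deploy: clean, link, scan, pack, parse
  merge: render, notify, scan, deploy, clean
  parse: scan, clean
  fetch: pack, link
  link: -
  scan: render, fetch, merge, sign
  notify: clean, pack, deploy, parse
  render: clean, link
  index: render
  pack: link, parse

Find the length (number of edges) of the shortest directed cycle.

2

For each vertex v, BFS finds the shortest path from v back to v.
The shortest such closed walk is scan → merge → scan, length 2.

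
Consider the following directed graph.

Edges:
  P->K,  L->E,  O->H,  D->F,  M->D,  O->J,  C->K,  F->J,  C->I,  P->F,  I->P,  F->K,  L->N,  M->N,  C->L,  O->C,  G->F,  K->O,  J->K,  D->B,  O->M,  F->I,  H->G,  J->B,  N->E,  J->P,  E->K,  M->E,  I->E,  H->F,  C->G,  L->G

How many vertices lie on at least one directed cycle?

14

A vertex is on a directed cycle iff it belongs to a strongly connected component of size ≥ 2 (or has a self-loop).
The vertices on cycles are {C, D, E, F, G, H, I, J, K, L, M, N, O, P} — 14 in total.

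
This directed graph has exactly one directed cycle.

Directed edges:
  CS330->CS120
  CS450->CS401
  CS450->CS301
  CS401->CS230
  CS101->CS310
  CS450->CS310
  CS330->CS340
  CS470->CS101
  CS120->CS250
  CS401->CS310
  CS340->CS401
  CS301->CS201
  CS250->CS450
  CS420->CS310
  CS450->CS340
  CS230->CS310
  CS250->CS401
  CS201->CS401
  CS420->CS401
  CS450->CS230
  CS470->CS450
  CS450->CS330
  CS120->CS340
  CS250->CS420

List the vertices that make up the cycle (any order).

CS120, CS250, CS330, CS450

DFS with gray/black marking from CS450:
CS450 gray
  CS310 gray
  CS310 black
  CS301 gray
    CS201 gray
      CS401 gray
        CS230 gray
          CS230→CS310: CS310 black — skip
        CS230 black
        CS401→CS310: CS310 black — skip
      CS401 black
    CS201 black
  CS301 black
  CS450→CS230: CS230 black — skip
  CS330 gray
    CS340 gray
      CS340→CS401: CS401 black — skip
    CS340 black
    CS120 gray
      CS250 gray
        CS420 gray
          CS420→CS401: CS401 black — skip
          CS420→CS310: CS310 black — skip
        CS420 black
        CS250→CS450: CS450 is gray → back edge
Back edge closes the cycle CS450 → CS330 → CS120 → CS250 → CS450; its vertices are {CS120, CS250, CS330, CS450}.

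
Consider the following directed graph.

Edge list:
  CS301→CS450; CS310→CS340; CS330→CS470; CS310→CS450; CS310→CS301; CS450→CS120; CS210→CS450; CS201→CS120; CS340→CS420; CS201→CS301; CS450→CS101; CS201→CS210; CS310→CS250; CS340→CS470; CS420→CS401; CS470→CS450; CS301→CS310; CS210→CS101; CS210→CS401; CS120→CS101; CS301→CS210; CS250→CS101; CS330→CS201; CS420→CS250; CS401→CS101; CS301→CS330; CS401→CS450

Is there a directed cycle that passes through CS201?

Yes

CS201 is on a cycle iff CS201 can reach itself via ≥1 edge.
CS201 → CS301 → CS330 → CS201 — yes.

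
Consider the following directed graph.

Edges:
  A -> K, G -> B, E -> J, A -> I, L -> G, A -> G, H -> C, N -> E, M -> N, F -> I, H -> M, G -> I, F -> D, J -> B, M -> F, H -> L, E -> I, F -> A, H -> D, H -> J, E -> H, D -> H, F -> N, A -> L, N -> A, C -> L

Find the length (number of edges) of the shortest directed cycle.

For each vertex v, BFS finds the shortest path from v back to v.
The shortest such closed walk is H → D → H, length 2.

2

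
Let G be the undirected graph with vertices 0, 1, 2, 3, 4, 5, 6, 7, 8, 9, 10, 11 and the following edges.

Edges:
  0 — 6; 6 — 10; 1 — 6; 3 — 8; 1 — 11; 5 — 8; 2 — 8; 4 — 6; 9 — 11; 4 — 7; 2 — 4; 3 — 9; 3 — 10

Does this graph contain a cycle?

DFS, tracking each vertex's parent; an edge to a visited non-parent vertex closes a cycle.
Start from 3:
visit 3 (parent –)
  visit 9 (parent 3)
    visit 11 (parent 9)
      11–9: parent, skip
      visit 1 (parent 11)
        1–11: parent, skip
        visit 6 (parent 1)
          visit 4 (parent 6)
            visit 7 (parent 4)
              7–4: parent, skip
            4–6: parent, skip
            visit 2 (parent 4)
              visit 8 (parent 2)
                visit 5 (parent 8)
                  5–8: parent, skip
                8–2: parent, skip
                8–3: 3 visited and ≠ parent → cycle
Cycle: 3 – 9 – 11 – 1 – 6 – 4 – 2 – 8 – 3.

Yes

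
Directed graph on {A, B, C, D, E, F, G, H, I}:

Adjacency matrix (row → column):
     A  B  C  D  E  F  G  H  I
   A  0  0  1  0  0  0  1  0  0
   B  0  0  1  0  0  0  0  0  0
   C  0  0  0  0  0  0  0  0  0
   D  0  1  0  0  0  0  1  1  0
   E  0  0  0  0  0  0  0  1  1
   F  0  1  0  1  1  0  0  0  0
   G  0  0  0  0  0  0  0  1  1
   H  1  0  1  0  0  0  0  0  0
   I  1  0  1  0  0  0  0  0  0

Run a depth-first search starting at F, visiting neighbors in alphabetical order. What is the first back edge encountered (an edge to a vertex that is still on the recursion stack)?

A->G

DFS from F (visiting neighbors in alphabetical order); mark gray on enter, black on exit:
F gray
  B gray
    C gray
    C black
  B black
  D gray
    D→B: B black — skip
    G gray
      H gray
        A gray
          A→C: C black — skip
          A→G: G is gray → back edge
First back edge: A → G.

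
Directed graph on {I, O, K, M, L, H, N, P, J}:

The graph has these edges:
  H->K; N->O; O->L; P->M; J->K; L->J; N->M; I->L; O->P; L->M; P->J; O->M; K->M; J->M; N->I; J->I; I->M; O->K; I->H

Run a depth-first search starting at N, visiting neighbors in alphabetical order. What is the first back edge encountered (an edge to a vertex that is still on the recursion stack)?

J→I

DFS from N (visiting neighbors in alphabetical order); mark gray on enter, black on exit:
N gray
  I gray
    H gray
      K gray
        M gray
        M black
      K black
    H black
    L gray
      J gray
        J→I: I is gray → back edge
First back edge: J → I.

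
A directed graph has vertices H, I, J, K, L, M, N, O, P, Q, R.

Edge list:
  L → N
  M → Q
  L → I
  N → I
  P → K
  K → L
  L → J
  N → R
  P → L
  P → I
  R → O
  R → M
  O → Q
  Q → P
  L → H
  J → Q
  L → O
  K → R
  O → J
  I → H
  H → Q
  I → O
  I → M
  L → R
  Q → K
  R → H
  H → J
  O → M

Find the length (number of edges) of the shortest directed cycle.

For each vertex v, BFS finds the shortest path from v back to v.
The shortest such closed walk is P → L → J → Q → P, length 4.

4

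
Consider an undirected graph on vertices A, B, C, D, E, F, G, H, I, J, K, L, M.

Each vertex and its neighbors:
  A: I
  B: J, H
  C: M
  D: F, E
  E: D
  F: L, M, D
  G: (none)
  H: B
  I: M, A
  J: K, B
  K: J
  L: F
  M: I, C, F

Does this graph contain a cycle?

No

DFS, tracking each vertex's parent; an edge to a visited non-parent vertex closes a cycle.
Start from E:
visit E (parent –)
  visit D (parent E)
    visit F (parent D)
      visit L (parent F)
        L–F: parent, skip
      visit M (parent F)
        visit I (parent M)
          I–M: parent, skip
          visit A (parent I)
            A–I: parent, skip
        visit C (parent M)
          C–M: parent, skip
        M–F: parent, skip
      F–D: parent, skip
    D–E: parent, skip
visit B (parent –)
  visit J (parent B)
    visit K (parent J)
      K–J: parent, skip
    J–B: parent, skip
  visit H (parent B)
    H–B: parent, skip
visit G (parent –)
No non-parent visited neighbor found — the graph is a forest.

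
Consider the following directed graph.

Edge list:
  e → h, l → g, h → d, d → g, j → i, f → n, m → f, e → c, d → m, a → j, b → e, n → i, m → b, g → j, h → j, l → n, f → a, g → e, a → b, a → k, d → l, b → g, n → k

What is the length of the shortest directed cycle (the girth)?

For each vertex v, BFS finds the shortest path from v back to v.
The shortest such closed walk is d → g → e → h → d, length 4.

4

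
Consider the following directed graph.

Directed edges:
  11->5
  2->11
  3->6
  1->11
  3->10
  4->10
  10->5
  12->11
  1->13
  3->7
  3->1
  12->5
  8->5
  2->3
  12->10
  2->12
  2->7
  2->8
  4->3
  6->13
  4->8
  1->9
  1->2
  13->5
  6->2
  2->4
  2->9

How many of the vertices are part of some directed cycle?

5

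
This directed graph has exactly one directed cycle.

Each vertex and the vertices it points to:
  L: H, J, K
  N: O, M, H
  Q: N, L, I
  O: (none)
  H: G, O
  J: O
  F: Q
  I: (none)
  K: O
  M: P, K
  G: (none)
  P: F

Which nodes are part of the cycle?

F, M, N, P, Q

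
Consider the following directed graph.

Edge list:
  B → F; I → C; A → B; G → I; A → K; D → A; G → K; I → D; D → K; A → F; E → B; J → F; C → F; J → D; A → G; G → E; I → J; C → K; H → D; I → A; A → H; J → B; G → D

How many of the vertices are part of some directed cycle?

6

A vertex is on a directed cycle iff it belongs to a strongly connected component of size ≥ 2 (or has a self-loop).
The vertices on cycles are {A, D, G, H, I, J} — 6 in total.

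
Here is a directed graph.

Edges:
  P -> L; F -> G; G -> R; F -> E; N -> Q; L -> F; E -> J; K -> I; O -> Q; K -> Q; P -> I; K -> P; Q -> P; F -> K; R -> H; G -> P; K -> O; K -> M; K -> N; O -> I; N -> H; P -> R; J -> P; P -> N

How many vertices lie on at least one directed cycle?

A vertex is on a directed cycle iff it belongs to a strongly connected component of size ≥ 2 (or has a self-loop).
The vertices on cycles are {E, F, G, J, K, L, N, O, P, Q} — 10 in total.

10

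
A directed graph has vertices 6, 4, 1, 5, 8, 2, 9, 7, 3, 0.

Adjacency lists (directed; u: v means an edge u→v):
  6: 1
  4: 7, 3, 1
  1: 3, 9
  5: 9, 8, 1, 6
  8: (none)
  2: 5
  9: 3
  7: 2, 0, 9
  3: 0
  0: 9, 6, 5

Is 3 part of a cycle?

Yes

3 is on a cycle iff 3 can reach itself via ≥1 edge.
3 → 0 → 9 → 3 — yes.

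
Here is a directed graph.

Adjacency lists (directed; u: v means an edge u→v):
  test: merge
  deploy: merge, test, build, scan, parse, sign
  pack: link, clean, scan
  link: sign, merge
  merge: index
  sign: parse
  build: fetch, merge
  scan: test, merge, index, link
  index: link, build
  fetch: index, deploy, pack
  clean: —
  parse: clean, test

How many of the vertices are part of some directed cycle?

A vertex is on a directed cycle iff it belongs to a strongly connected component of size ≥ 2 (or has a self-loop).
The vertices on cycles are {link, pack, scan, sign, test, build, fetch, index, merge, parse, deploy} — 11 in total.

11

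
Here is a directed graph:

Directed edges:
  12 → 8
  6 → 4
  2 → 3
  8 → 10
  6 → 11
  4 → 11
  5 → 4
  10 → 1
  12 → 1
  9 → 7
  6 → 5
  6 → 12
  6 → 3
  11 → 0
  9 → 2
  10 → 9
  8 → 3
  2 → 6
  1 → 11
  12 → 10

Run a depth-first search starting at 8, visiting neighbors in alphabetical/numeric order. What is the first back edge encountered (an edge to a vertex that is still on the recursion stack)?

DFS from 8 (visiting neighbors in alphabetical/numeric order); mark gray on enter, black on exit:
8 gray
  3 gray
  3 black
  10 gray
    1 gray
      11 gray
        0 gray
        0 black
      11 black
    1 black
    9 gray
      2 gray
        2→3: 3 black — skip
        6 gray
          6→3: 3 black — skip
          4 gray
            4→11: 11 black — skip
          4 black
          5 gray
            5→4: 4 black — skip
          5 black
          6→11: 11 black — skip
          12 gray
            12→1: 1 black — skip
            12→8: 8 is gray → back edge
First back edge: 12 → 8.

12->8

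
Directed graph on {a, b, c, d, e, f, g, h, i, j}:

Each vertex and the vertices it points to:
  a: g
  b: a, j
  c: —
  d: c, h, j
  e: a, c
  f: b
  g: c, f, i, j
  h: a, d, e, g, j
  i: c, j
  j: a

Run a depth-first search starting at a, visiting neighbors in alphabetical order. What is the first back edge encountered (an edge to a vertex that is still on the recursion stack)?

DFS from a (visiting neighbors in alphabetical order); mark gray on enter, black on exit:
a gray
  g gray
    c gray
    c black
    f gray
      b gray
        b→a: a is gray → back edge
First back edge: b → a.

b→a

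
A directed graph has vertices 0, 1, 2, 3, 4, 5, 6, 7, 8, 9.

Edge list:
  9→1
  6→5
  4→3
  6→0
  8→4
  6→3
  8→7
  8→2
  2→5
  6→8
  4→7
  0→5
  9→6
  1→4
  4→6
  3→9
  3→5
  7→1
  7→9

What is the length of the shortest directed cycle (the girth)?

For each vertex v, BFS finds the shortest path from v back to v.
The shortest such closed walk is 8 → 4 → 6 → 8, length 3.

3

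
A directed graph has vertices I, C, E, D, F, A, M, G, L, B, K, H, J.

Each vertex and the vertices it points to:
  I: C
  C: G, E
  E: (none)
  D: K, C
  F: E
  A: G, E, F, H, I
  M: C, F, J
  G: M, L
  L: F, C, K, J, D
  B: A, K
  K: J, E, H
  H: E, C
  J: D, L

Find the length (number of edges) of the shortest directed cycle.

For each vertex v, BFS finds the shortest path from v back to v.
The shortest such closed walk is L → J → L, length 2.

2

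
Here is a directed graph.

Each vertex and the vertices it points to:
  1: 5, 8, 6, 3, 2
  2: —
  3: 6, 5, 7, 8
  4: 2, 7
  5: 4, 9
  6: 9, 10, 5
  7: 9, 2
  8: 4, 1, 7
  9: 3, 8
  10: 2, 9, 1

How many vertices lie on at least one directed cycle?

A vertex is on a directed cycle iff it belongs to a strongly connected component of size ≥ 2 (or has a self-loop).
The vertices on cycles are {1, 3, 4, 5, 6, 7, 8, 9, 10} — 9 in total.

9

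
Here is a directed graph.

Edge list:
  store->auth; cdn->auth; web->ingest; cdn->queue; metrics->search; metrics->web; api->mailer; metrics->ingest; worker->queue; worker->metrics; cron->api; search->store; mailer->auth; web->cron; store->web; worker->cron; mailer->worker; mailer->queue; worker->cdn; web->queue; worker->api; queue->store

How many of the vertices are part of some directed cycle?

10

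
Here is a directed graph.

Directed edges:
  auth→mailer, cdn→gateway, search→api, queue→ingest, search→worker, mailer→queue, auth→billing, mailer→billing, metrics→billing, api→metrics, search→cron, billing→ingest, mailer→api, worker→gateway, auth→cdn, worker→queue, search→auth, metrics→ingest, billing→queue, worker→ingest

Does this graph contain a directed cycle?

DFS with white/gray/black marking, starting from metrics:
metrics gray
  billing gray
    queue gray
      ingest gray
      ingest black
    queue black
    billing→ingest: ingest black — skip
  billing black
  metrics→ingest: ingest black — skip
metrics black
auth gray
  mailer gray
    mailer→billing: billing black — skip
    api gray
      api→metrics: metrics black — skip
    api black
    mailer→queue: queue black — skip
  mailer black
  auth→billing: billing black — skip
  cdn gray
    gateway gray
    gateway black
  cdn black
auth black
cron gray
cron black
worker gray
  worker→ingest: ingest black — skip
  worker→gateway: gateway black — skip
  worker→queue: queue black — skip
worker black
search gray
  search→auth: auth black — skip
  search→worker: worker black — skip
  search→api: api black — skip
  search→cron: cron black — skip
search black
Every edge goes to a white or black vertex — no back edge, so the graph is acyclic.

No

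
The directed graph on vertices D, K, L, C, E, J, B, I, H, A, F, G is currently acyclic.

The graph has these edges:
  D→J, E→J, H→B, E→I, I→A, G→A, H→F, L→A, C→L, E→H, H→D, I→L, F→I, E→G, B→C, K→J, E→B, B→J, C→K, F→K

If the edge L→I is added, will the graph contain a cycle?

Yes

Adding L→I creates a cycle iff I can already reach L.
Path from I: I → L.
So I → … → L → I is a cycle.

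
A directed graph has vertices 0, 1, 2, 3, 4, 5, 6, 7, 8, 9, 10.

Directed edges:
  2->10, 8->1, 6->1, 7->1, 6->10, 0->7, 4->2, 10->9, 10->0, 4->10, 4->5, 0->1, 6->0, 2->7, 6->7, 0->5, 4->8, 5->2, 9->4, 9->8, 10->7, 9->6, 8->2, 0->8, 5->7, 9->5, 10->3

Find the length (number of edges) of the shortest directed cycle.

For each vertex v, BFS finds the shortest path from v back to v.
The shortest such closed walk is 10 → 9 → 4 → 10, length 3.

3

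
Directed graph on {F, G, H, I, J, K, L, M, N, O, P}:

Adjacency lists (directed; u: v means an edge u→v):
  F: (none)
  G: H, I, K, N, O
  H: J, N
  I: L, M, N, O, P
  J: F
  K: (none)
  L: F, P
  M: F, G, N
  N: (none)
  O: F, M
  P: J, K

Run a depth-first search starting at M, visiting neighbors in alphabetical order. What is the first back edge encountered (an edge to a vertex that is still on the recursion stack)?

I→M

DFS from M (visiting neighbors in alphabetical order); mark gray on enter, black on exit:
M gray
  F gray
  F black
  G gray
    H gray
      J gray
        J→F: F black — skip
      J black
      N gray
      N black
    H black
    I gray
      L gray
        L→F: F black — skip
        P gray
          P→J: J black — skip
          K gray
          K black
        P black
      L black
      I→M: M is gray → back edge
First back edge: I → M.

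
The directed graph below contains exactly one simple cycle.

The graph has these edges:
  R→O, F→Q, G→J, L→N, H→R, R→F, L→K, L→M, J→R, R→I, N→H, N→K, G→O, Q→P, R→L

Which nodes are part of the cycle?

DFS with gray/black marking from R:
R gray
  O gray
  O black
  F gray
    Q gray
      P gray
      P black
    Q black
  F black
  L gray
    M gray
    M black
    K gray
    K black
    N gray
      N→K: K black — skip
      H gray
        H→R: R is gray → back edge
Back edge closes the cycle R → L → N → H → R; its vertices are {H, L, N, R}.

H, L, N, R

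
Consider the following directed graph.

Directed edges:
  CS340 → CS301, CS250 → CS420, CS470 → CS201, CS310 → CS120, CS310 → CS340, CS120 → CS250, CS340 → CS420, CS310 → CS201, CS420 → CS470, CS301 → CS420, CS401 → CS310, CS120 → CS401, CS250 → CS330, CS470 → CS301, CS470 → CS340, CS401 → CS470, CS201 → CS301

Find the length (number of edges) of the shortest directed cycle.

3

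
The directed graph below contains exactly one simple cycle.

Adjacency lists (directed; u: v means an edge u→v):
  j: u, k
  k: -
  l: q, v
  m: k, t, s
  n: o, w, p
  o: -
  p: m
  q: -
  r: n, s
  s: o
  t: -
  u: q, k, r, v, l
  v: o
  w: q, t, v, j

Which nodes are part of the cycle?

DFS with gray/black marking from n:
n gray
  o gray
  o black
  w gray
    q gray
    q black
    t gray
    t black
    v gray
      v→o: o black — skip
    v black
    j gray
      u gray
        u→q: q black — skip
        k gray
        k black
        r gray
          r→n: n is gray → back edge
Back edge closes the cycle n → w → j → u → r → n; its vertices are {j, n, r, u, w}.

j, n, r, u, w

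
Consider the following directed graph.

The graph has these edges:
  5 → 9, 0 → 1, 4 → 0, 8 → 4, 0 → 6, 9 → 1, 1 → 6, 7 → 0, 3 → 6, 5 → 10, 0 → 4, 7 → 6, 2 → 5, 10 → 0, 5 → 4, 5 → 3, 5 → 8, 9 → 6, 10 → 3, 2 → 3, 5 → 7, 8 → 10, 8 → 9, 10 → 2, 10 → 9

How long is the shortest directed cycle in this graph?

For each vertex v, BFS finds the shortest path from v back to v.
The shortest such closed walk is 4 → 0 → 4, length 2.

2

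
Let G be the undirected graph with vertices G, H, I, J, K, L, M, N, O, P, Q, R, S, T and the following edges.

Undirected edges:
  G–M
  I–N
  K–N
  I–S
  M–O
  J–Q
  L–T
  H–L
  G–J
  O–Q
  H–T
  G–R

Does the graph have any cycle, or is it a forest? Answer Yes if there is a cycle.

Yes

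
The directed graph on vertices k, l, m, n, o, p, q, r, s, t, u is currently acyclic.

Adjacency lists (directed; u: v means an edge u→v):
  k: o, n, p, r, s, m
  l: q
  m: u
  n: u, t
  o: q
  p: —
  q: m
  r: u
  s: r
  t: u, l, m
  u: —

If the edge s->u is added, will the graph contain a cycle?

No

Adding s→u creates a cycle iff u can already reach s.
Explore from u: no path reaches s. The graph stays acyclic.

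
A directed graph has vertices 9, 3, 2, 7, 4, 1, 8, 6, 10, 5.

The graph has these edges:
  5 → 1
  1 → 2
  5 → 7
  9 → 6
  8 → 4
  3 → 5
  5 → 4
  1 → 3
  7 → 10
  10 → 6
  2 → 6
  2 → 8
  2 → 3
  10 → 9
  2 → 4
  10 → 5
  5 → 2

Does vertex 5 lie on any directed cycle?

Yes

5 is on a cycle iff 5 can reach itself via ≥1 edge.
5 → 1 → 3 → 5 — yes.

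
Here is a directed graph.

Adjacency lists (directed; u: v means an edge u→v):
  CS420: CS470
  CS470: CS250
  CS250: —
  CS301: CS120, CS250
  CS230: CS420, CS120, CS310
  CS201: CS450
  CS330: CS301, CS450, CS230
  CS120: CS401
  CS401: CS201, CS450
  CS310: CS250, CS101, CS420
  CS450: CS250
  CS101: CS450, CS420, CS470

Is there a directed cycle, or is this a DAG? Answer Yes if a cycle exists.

No

DFS with white/gray/black marking, starting from CS401:
CS401 gray
  CS201 gray
    CS450 gray
      CS250 gray
      CS250 black
    CS450 black
  CS201 black
  CS401→CS450: CS450 black — skip
CS401 black
CS420 gray
  CS470 gray
    CS470→CS250: CS250 black — skip
  CS470 black
CS420 black
CS301 gray
  CS120 gray
    CS120→CS401: CS401 black — skip
  CS120 black
  CS301→CS250: CS250 black — skip
CS301 black
CS230 gray
  CS230→CS420: CS420 black — skip
  CS230→CS120: CS120 black — skip
  CS310 gray
    CS310→CS250: CS250 black — skip
    CS101 gray
      CS101→CS450: CS450 black — skip
      CS101→CS420: CS420 black — skip
      CS101→CS470: CS470 black — skip
    CS101 black
    CS310→CS420: CS420 black — skip
  CS310 black
CS230 black
CS330 gray
  CS330→CS301: CS301 black — skip
  CS330→CS450: CS450 black — skip
  CS330→CS230: CS230 black — skip
CS330 black
Every edge goes to a white or black vertex — no back edge, so the graph is acyclic.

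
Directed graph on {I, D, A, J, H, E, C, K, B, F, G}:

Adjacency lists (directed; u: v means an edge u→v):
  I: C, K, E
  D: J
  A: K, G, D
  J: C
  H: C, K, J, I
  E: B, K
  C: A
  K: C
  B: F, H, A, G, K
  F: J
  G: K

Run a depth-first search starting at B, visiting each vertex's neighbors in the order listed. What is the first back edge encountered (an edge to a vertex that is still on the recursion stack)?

K->C

DFS from B (visiting each vertex's neighbors in the order listed); mark gray on enter, black on exit:
B gray
  F gray
    J gray
      C gray
        A gray
          K gray
            K→C: C is gray → back edge
First back edge: K → C.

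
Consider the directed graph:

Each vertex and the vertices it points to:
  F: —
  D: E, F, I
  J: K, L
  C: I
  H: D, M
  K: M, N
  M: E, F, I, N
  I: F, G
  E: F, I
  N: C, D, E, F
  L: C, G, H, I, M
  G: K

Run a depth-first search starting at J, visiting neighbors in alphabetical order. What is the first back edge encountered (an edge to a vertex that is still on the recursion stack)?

G→K

DFS from J (visiting neighbors in alphabetical order); mark gray on enter, black on exit:
J gray
  K gray
    M gray
      E gray
        F gray
        F black
        I gray
          I→F: F black — skip
          G gray
            G→K: K is gray → back edge
First back edge: G → K.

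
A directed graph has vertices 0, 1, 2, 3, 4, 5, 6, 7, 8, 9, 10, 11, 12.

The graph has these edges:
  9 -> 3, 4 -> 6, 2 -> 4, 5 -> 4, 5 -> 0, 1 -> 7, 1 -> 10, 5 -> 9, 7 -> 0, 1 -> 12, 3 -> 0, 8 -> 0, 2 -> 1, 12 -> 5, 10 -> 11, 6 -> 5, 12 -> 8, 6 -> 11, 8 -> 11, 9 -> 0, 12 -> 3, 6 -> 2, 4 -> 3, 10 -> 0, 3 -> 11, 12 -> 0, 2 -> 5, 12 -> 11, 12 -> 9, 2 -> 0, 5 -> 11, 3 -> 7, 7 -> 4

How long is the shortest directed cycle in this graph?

For each vertex v, BFS finds the shortest path from v back to v.
The shortest such closed walk is 2 → 4 → 6 → 2, length 3.

3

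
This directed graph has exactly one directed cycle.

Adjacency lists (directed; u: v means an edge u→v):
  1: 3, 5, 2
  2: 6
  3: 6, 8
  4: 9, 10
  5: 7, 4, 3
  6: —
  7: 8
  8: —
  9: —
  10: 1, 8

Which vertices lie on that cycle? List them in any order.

1, 4, 5, 10

DFS with gray/black marking from 1:
1 gray
  3 gray
    6 gray
    6 black
    8 gray
    8 black
  3 black
  5 gray
    7 gray
      7→8: 8 black — skip
    7 black
    4 gray
      9 gray
      9 black
      10 gray
        10→1: 1 is gray → back edge
Back edge closes the cycle 1 → 5 → 4 → 10 → 1; its vertices are {1, 4, 5, 10}.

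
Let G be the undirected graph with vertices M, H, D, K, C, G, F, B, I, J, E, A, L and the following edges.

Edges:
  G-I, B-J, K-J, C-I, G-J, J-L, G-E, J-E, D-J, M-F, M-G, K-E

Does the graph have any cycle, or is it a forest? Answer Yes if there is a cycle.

Yes

DFS, tracking each vertex's parent; an edge to a visited non-parent vertex closes a cycle.
Start from C:
visit C (parent –)
  visit I (parent C)
    visit G (parent I)
      G–I: parent, skip
      visit E (parent G)
        visit K (parent E)
          visit J (parent K)
            J–K: parent, skip
            visit B (parent J)
              B–J: parent, skip
            J–G: G visited and ≠ parent → cycle
Cycle: G – E – K – J – G.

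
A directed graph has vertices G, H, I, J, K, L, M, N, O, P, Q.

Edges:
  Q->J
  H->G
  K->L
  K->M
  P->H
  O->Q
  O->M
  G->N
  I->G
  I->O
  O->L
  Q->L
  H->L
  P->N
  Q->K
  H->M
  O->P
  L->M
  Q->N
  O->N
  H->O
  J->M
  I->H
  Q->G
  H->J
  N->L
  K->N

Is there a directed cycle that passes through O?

O is on a cycle iff O can reach itself via ≥1 edge.
O → P → H → O — yes.

Yes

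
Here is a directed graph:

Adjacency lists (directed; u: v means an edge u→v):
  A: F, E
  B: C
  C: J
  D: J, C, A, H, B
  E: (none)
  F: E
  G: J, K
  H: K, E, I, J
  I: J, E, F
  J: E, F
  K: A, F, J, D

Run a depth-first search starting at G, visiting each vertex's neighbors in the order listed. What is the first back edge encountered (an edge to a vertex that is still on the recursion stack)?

H→K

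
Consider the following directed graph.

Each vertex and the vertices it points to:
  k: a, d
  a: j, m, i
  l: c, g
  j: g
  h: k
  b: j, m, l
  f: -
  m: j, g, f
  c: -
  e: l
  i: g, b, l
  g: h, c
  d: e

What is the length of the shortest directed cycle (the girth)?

For each vertex v, BFS finds the shortest path from v back to v.
The shortest such closed walk is k → a → i → g → h → k, length 5.

5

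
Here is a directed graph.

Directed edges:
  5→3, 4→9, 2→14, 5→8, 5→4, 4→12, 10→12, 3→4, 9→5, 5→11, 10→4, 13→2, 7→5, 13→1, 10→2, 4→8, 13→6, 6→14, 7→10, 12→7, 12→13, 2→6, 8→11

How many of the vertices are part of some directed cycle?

A vertex is on a directed cycle iff it belongs to a strongly connected component of size ≥ 2 (or has a self-loop).
The vertices on cycles are {3, 4, 5, 7, 9, 10, 12} — 7 in total.

7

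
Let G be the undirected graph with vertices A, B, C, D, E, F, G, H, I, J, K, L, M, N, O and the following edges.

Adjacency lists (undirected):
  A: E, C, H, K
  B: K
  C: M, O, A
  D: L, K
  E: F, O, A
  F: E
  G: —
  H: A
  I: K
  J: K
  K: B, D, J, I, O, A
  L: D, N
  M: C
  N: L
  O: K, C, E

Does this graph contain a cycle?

DFS, tracking each vertex's parent; an edge to a visited non-parent vertex closes a cycle.
Start from F:
visit F (parent –)
  visit E (parent F)
    E–F: parent, skip
    visit O (parent E)
      visit K (parent O)
        visit B (parent K)
          B–K: parent, skip
        visit D (parent K)
          visit L (parent D)
            L–D: parent, skip
            visit N (parent L)
              N–L: parent, skip
          D–K: parent, skip
        visit J (parent K)
          J–K: parent, skip
        visit I (parent K)
          I–K: parent, skip
        K–O: parent, skip
        visit A (parent K)
          A–E: E visited and ≠ parent → cycle
Cycle: E – O – K – A – E.

Yes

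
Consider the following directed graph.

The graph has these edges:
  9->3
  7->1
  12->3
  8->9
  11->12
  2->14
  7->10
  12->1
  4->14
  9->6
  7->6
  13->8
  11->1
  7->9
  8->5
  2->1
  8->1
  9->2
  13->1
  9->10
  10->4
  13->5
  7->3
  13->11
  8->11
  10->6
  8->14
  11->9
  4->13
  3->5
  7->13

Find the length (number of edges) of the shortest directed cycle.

For each vertex v, BFS finds the shortest path from v back to v.
The shortest such closed walk is 10 → 4 → 13 → 11 → 9 → 10, length 5.

5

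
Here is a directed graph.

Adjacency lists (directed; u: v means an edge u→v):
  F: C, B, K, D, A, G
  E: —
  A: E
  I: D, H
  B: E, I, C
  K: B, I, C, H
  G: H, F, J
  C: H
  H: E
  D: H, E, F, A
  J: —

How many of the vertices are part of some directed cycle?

6

A vertex is on a directed cycle iff it belongs to a strongly connected component of size ≥ 2 (or has a self-loop).
The vertices on cycles are {B, D, F, G, I, K} — 6 in total.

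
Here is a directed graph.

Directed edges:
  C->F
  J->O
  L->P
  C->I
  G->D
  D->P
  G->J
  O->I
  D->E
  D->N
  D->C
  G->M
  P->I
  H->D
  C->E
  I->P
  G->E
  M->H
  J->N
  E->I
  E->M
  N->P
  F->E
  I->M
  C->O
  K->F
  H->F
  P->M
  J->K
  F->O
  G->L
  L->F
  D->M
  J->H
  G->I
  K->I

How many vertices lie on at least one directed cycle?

A vertex is on a directed cycle iff it belongs to a strongly connected component of size ≥ 2 (or has a self-loop).
The vertices on cycles are {C, D, E, F, H, I, M, N, O, P} — 10 in total.

10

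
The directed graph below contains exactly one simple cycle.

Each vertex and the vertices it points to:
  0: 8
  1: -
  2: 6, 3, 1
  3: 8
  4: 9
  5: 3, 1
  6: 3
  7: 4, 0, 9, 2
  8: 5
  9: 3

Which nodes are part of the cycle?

DFS with gray/black marking from 8:
8 gray
  5 gray
    3 gray
      3→8: 8 is gray → back edge
Back edge closes the cycle 8 → 5 → 3 → 8; its vertices are {3, 5, 8}.

3, 5, 8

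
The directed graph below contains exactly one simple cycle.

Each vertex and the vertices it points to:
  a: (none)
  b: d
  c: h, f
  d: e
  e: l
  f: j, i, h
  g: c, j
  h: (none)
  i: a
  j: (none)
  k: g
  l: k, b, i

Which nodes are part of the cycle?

DFS with gray/black marking from l:
l gray
  k gray
    g gray
      c gray
        h gray
        h black
        f gray
          j gray
          j black
          i gray
            a gray
            a black
          i black
          f→h: h black — skip
        f black
      c black
      g→j: j black — skip
    g black
  k black
  b gray
    d gray
      e gray
        e→l: l is gray → back edge
Back edge closes the cycle l → b → d → e → l; its vertices are {b, d, e, l}.

b, d, e, l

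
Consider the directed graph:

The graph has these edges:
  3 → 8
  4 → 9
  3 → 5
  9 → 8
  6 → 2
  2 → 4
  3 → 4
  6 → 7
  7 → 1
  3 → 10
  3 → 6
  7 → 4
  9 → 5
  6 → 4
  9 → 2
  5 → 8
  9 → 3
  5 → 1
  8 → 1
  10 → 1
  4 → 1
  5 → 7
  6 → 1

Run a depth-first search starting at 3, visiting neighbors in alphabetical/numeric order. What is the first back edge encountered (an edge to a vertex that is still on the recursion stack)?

DFS from 3 (visiting neighbors in alphabetical/numeric order); mark gray on enter, black on exit:
3 gray
  4 gray
    1 gray
    1 black
    9 gray
      2 gray
        2→4: 4 is gray → back edge
First back edge: 2 → 4.

2→4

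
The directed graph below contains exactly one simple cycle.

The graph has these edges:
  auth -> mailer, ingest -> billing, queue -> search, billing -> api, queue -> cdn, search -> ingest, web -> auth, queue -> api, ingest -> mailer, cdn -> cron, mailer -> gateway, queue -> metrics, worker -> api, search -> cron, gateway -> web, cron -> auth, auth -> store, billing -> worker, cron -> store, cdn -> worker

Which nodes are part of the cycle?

DFS with gray/black marking from mailer:
mailer gray
  gateway gray
    web gray
      auth gray
        store gray
        store black
        auth→mailer: mailer is gray → back edge
Back edge closes the cycle mailer → gateway → web → auth → mailer; its vertices are {web, auth, mailer, gateway}.

web, auth, mailer, gateway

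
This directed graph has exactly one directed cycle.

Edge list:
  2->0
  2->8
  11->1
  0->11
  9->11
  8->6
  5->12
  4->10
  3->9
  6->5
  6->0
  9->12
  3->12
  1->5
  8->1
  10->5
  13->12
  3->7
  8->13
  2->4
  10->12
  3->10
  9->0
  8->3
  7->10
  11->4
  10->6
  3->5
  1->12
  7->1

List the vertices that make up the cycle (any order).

DFS with gray/black marking from 4:
4 gray
  10 gray
    12 gray
    12 black
    6 gray
      5 gray
        5→12: 12 black — skip
      5 black
      0 gray
        11 gray
          11→4: 4 is gray → back edge
Back edge closes the cycle 4 → 10 → 6 → 0 → 11 → 4; its vertices are {0, 4, 6, 10, 11}.

0, 4, 6, 10, 11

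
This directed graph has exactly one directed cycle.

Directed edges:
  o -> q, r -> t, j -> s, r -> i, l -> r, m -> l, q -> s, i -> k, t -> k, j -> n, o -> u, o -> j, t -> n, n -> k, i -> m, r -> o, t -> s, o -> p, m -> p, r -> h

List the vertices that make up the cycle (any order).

i, l, m, r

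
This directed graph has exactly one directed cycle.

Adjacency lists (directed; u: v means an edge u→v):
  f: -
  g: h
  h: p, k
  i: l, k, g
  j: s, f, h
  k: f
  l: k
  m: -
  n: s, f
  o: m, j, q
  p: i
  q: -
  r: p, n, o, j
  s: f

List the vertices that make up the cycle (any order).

DFS with gray/black marking from p:
p gray
  i gray
    l gray
      k gray
        f gray
        f black
      k black
    l black
    i→k: k black — skip
    g gray
      h gray
        h→p: p is gray → back edge
Back edge closes the cycle p → i → g → h → p; its vertices are {g, h, i, p}.

g, h, i, p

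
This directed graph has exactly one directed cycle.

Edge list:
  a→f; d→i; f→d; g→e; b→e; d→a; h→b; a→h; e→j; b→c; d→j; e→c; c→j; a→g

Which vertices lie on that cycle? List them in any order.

a, d, f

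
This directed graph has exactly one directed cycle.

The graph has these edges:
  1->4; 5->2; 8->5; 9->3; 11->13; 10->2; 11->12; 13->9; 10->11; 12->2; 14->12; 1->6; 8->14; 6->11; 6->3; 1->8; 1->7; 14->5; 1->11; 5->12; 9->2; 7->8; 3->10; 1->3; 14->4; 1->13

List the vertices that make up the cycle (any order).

3, 9, 10, 11, 13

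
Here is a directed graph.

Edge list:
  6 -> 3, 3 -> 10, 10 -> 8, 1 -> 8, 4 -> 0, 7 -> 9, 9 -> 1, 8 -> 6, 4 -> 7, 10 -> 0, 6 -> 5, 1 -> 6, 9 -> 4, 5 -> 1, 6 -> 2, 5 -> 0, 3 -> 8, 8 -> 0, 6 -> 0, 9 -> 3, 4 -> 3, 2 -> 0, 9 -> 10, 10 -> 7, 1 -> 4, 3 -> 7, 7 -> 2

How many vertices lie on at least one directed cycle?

A vertex is on a directed cycle iff it belongs to a strongly connected component of size ≥ 2 (or has a self-loop).
The vertices on cycles are {1, 3, 4, 5, 6, 7, 8, 9, 10} — 9 in total.

9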